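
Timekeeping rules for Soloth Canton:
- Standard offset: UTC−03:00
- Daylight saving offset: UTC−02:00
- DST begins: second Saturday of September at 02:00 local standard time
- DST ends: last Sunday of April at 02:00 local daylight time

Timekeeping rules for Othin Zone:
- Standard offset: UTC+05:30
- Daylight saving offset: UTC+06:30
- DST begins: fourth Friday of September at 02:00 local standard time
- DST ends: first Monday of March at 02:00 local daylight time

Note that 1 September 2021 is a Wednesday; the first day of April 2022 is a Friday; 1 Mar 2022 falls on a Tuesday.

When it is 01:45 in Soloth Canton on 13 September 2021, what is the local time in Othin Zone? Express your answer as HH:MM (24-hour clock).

09:15

1 September 2021 is a Wednesday, so the first Saturday is September 4 and the second is September 11.
1 April 2022 is a Friday, so Sundays fall on 3, 10, 17, 24; the last is April 24.
13 September 2021 lies within the daylight-saving period (11 September 2021 – 24 April 2022), so Soloth Canton is on daylight time, UTC−02:00.
01:45 Soloth Canton + 2h = 03:45 UTC.
1 September 2021 is a Wednesday, so the first Friday is September 3 and the fourth is September 24.
1 March 2022 is a Tuesday, so the first Monday is March 7.
At the standard offset (UTC+05:30), 03:45 UTC + 5h30m = 09:15 Othin Zone standard time.
Daylight saving runs 24 September 2021 – 7 March 2022; the standard-time date in Othin Zone, 13 September 2021, is outside that window, so Othin Zone is on standard time at UTC+05:30.
03:45 UTC + 5h30m = 09:15 Othin Zone.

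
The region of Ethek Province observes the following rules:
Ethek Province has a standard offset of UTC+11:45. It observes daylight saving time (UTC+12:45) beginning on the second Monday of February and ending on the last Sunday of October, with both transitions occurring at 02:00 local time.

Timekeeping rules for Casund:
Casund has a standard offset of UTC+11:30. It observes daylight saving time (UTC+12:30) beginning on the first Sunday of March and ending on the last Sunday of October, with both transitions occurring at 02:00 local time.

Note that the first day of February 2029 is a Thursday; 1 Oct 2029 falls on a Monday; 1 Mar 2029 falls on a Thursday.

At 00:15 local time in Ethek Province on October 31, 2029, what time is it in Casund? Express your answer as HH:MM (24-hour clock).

1 February 2029 is a Thursday, so the first Monday is February 5 and the second is February 12.
1 October 2029 is a Monday, so Sundays fall on 7, 14, 21, 28; the last is October 28.
Daylight saving runs 12 February – 28 October; October 31, 2029 is outside that window, so Ethek Province is on standard time at UTC+11:45.
00:15 Ethek Province − 11h45m = 12:30 UTC (rolling into the previous day, 30 October 2029).
1 March 2029 is a Thursday, so the first Sunday is March 4.
1 October 2029 is a Monday, so Sundays fall on 7, 14, 21, 28; the last is October 28.
At the standard offset (UTC+11:30), 12:30 UTC + 11h30m = 00:00 Casund standard time (rolling into the next day, 31 October 2029).
Daylight saving runs 4 March – 28 October; the standard-time date in Casund, October 31, 2029, is outside that window, so Casund is on standard time at UTC+11:30.
12:30 UTC + 11h30m = 00:00 Casund (rolling into the next day, 31 October 2029).

00:00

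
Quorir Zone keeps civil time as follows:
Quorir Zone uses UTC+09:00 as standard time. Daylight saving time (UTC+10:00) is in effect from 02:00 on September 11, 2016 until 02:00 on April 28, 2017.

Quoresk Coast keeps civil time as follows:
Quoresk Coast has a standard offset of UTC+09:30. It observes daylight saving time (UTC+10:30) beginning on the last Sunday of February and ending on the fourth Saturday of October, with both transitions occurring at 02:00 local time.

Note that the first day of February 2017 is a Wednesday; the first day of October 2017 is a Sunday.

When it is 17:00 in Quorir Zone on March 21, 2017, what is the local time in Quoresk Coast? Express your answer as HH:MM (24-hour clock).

Daylight saving runs 11 September 2016 – 28 April 2017; March 21, 2017 is inside that window, so Quorir Zone is at UTC+10:00.
17:00 Quorir Zone − 10h = 07:00 UTC.
1 February 2017 is a Wednesday, so Sundays fall on 5, 12, 19, 26; the last is February 26.
1 October 2017 is a Sunday, so the first Saturday is October 7 and the fourth is October 28.
At the standard offset (UTC+09:30), 07:00 UTC + 9h30m = 16:30 Quoresk Coast standard time.
The standard-time date in Quoresk Coast, March 21, 2017, falls between 26 February and 28 October, so daylight saving is in effect and Quoresk Coast is at UTC+10:30.
07:00 UTC + 10h30m = 17:30 Quoresk Coast.

17:30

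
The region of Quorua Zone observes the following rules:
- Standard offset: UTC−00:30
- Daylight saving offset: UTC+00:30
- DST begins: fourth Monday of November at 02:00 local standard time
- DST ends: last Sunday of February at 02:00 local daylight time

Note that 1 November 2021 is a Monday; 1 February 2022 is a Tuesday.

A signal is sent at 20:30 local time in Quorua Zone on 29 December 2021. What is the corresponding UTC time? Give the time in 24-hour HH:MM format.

1 November 2021 is a Monday, so the first Monday is November 1 and the fourth is November 22.
1 February 2022 is a Tuesday, so Sundays fall on 6, 13, 20, 27; the last is February 27.
29 December 2021 falls between 22 November 2021 and 27 February 2022, so daylight saving is in effect and Quorua Zone is at UTC+00:30.
20:30 local − 0h30m = 20:00 UTC.

20:00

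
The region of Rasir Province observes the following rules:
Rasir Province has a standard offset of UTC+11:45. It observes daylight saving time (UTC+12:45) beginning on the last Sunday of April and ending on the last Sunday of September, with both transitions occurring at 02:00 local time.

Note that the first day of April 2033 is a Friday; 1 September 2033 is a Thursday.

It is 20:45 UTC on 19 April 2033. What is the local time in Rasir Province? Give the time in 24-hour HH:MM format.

08:30

1 April 2033 is a Friday, so Sundays fall on 3, 10, 17, 24; the last is April 24.
1 September 2033 is a Thursday, so Sundays fall on 4, 11, 18, 25; the last is September 25.
At the standard offset (UTC+11:45), 20:45 UTC + 11h45m = 08:30 Rasir Province standard time (rolling into the next day, 20 April 2033).
The standard-time date in Rasir Province, 20 April 2033, does not fall between 24 April and 25 September, so daylight saving is not in effect and Rasir Province is at UTC+11:45.
20:45 UTC + 11h45m = 08:30 local (rolling into the next day, 20 April 2033).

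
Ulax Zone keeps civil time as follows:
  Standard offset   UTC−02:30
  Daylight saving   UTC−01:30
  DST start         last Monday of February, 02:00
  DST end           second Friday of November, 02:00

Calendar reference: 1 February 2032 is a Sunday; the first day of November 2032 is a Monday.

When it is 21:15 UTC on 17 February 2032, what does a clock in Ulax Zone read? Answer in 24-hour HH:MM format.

1 February 2032 is a Sunday, so Mondays fall on 2, 9, 16, 23; the last is February 23.
1 November 2032 is a Monday, so the first Friday is November 5 and the second is November 12.
At the standard offset (UTC−02:30), 21:15 UTC − 2h30m = 18:45 Ulax Zone standard time.
Daylight saving runs 23 February – 12 November; the standard-time date in Ulax Zone, 17 February 2032, is outside that window, so Ulax Zone is on standard time at UTC−02:30.
21:15 UTC − 2h30m = 18:45 local.

18:45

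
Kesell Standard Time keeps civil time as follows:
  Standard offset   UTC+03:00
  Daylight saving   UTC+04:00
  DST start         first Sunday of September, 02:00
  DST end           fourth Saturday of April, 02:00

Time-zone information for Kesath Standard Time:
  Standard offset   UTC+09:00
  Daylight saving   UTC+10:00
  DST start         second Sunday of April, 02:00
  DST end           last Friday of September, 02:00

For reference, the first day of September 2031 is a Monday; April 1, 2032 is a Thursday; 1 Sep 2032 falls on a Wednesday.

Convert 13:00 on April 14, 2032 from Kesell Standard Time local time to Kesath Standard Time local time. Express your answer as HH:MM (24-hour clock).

1 September 2031 is a Monday, so the first Sunday is September 7.
1 April 2032 is a Thursday, so the first Saturday is April 3 and the fourth is April 24.
April 14, 2032 falls between 7 September 2031 and 24 April 2032, so daylight saving is in effect and Kesell Standard Time is at UTC+04:00.
13:00 Kesell Standard Time − 4h = 09:00 UTC.
1 April 2032 is a Thursday, so the first Sunday is April 4 and the second is April 11.
1 September 2032 is a Wednesday, so Fridays fall on 3, 10, 17, 24; the last is September 24.
At the standard offset (UTC+09:00), 09:00 UTC + 9h = 18:00 Kesath Standard Time standard time.
The standard-time date in Kesath Standard Time, April 14, 2032, lies within the daylight-saving period (11 April – 24 September), so Kesath Standard Time is on daylight time, UTC+10:00.
09:00 UTC + 10h = 19:00 Kesath Standard Time.

19:00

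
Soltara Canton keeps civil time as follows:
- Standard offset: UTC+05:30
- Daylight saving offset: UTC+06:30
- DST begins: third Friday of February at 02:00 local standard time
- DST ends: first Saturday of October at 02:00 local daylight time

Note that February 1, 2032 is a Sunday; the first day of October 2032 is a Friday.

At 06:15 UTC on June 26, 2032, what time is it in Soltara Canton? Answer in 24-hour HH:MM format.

12:45

1 February 2032 is a Sunday, so the first Friday is February 6 and the third is February 20.
1 October 2032 is a Friday, so the first Saturday is October 2.
At the standard offset (UTC+05:30), 06:15 UTC + 5h30m = 11:45 Soltara Canton standard time.
The standard-time date in Soltara Canton, June 26, 2032, falls between 20 February and 2 October, so daylight saving is in effect and Soltara Canton is at UTC+06:30.
06:15 UTC + 6h30m = 12:45 local.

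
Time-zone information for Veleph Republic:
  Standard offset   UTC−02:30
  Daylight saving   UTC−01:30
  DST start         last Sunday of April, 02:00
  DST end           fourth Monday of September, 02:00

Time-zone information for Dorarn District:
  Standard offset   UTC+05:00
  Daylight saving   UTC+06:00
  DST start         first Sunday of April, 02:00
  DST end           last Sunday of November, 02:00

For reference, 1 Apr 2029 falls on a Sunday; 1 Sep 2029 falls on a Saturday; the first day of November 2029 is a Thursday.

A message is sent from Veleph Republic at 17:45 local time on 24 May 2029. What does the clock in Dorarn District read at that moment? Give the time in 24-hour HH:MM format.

1 April 2029 is a Sunday, so Sundays fall on 1, 8, 15, 22, 29; the last is April 29.
1 September 2029 is a Saturday, so the first Monday is September 3 and the fourth is September 24.
24 May 2029 lies within the daylight-saving period (29 April – 24 September), so Veleph Republic is on daylight time, UTC−01:30.
17:45 Veleph Republic + 1h30m = 19:15 UTC.
1 April 2029 is a Sunday, so the first Sunday is April 1.
1 November 2029 is a Thursday, so Sundays fall on 4, 11, 18, 25; the last is November 25.
At the standard offset (UTC+05:00), 19:15 UTC + 5h = 00:15 Dorarn District standard time (rolling into the next day, 25 May 2029).
The standard-time date in Dorarn District, 25 May 2029, lies within the daylight-saving period (1 April – 25 November), so Dorarn District is on daylight time, UTC+06:00.
19:15 UTC + 6h = 01:15 Dorarn District (rolling into the next day, 25 May 2029).

01:15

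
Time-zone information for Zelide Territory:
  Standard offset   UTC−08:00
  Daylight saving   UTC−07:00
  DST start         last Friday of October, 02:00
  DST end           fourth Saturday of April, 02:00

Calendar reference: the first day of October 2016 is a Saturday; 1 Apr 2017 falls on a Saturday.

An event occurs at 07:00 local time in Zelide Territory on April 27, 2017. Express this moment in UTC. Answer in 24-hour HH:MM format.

15:00

1 October 2016 is a Saturday, so Fridays fall on 7, 14, 21, 28; the last is October 28.
1 April 2017 is a Saturday, so the first Saturday is April 1 and the fourth is April 22.
April 27, 2017 is outside the daylight-saving period (28 October 2016 – 22 April 2017), so Zelide Territory is on standard time, UTC−08:00.
07:00 local + 8h = 15:00 UTC.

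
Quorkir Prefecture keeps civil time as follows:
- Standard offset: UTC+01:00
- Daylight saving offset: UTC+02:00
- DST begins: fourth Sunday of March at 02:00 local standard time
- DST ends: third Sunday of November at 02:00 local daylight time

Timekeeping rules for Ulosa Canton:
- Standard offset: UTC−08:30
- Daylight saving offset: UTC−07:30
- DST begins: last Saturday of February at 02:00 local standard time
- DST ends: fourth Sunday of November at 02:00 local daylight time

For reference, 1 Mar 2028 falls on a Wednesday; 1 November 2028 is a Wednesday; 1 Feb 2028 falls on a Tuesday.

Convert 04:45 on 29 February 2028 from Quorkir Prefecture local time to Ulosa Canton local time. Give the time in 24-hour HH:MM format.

1 March 2028 is a Wednesday, so the first Sunday is March 5 and the fourth is March 26.
1 November 2028 is a Wednesday, so the first Sunday is November 5 and the third is November 19.
Daylight saving runs 26 March – 19 November; 29 February 2028 is outside that window, so Quorkir Prefecture is on standard time at UTC+01:00.
04:45 Quorkir Prefecture − 1h = 03:45 UTC.
1 February 2028 is a Tuesday, so Saturdays fall on 5, 12, 19, 26; the last is February 26.
1 November 2028 is a Wednesday, so the first Sunday is November 5 and the fourth is November 26.
At the standard offset (UTC−08:30), 03:45 UTC − 8h30m = 19:15 Ulosa Canton standard time (rolling into the previous day, 28 February 2028).
The standard-time date in Ulosa Canton, 28 February 2028, falls between 26 February and 26 November, so daylight saving is in effect and Ulosa Canton is at UTC−07:30.
03:45 UTC − 7h30m = 20:15 Ulosa Canton (rolling into the previous day, 28 February 2028).

20:15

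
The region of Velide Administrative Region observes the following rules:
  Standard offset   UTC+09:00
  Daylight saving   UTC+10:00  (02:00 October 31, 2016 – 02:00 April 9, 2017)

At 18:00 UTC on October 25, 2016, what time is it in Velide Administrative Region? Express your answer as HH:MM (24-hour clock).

At the standard offset (UTC+09:00), 18:00 UTC + 9h = 03:00 Velide Administrative Region standard time (rolling into the next day, 26 October 2016).
Daylight saving runs 31 October 2016 – 9 April 2017; the standard-time date in Velide Administrative Region, October 26, 2016, is outside that window, so Velide Administrative Region is on standard time at UTC+09:00.
18:00 UTC + 9h = 03:00 local (rolling into the next day, 26 October 2016).

03:00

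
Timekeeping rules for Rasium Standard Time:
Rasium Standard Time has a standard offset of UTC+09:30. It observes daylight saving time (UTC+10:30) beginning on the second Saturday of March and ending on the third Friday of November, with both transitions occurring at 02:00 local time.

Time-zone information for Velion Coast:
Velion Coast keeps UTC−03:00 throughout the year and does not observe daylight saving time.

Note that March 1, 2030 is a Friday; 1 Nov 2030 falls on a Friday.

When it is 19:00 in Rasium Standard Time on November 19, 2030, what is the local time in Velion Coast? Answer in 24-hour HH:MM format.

1 March 2030 is a Friday, so the first Saturday is March 2 and the second is March 9.
1 November 2030 is a Friday, so the first Friday is November 1 and the third is November 15.
November 19, 2030 is outside the daylight-saving period (9 March – 15 November), so Rasium Standard Time is on standard time, UTC+09:30.
19:00 Rasium Standard Time − 9h30m = 09:30 UTC.
Velion Coast stays on UTC−03:00 all year.
09:30 UTC − 3h = 06:30 Velion Coast.

06:30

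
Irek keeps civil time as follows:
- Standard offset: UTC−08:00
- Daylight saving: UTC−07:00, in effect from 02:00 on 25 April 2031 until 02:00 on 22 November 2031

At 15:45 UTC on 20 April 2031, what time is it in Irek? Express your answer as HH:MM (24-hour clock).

07:45

At the standard offset (UTC−08:00), 15:45 UTC − 8h = 07:45 Irek standard time.
The standard-time date in Irek, 20 April 2031, does not fall between 25 April and 22 November, so daylight saving is not in effect and Irek is at UTC−08:00.
15:45 UTC − 8h = 07:45 local.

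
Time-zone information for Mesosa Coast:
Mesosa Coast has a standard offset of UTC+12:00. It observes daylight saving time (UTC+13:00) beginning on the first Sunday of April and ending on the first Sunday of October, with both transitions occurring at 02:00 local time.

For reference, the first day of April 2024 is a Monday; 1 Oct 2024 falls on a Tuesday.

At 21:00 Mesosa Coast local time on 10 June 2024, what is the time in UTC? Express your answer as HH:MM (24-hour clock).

08:00

1 April 2024 is a Monday, so the first Sunday is April 7.
1 October 2024 is a Tuesday, so the first Sunday is October 6.
10 June 2024 falls between 7 April and 6 October, so daylight saving is in effect and Mesosa Coast is at UTC+13:00.
21:00 local − 13h = 08:00 UTC.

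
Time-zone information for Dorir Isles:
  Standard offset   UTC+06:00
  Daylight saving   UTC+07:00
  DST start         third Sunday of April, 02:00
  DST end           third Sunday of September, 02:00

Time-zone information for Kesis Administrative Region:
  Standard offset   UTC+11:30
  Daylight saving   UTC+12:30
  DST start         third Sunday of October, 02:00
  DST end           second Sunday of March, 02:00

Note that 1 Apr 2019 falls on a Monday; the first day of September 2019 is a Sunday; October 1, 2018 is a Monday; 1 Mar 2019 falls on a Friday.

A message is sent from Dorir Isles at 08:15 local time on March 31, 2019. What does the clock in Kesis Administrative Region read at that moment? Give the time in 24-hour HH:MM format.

1 April 2019 is a Monday, so the first Sunday is April 7 and the third is April 21.
1 September 2019 is a Sunday, so the first Sunday is September 1 and the third is September 15.
Daylight saving runs 21 April – 15 September; March 31, 2019 is outside that window, so Dorir Isles is on standard time at UTC+06:00.
08:15 Dorir Isles − 6h = 02:15 UTC.
1 October 2018 is a Monday, so the first Sunday is October 7 and the third is October 21.
1 March 2019 is a Friday, so the first Sunday is March 3 and the second is March 10.
At the standard offset (UTC+11:30), 02:15 UTC + 11h30m = 13:45 Kesis Administrative Region standard time.
The standard-time date in Kesis Administrative Region, March 31, 2019, is outside the daylight-saving period (21 October 2018 – 10 March 2019), so Kesis Administrative Region is on standard time, UTC+11:30.
02:15 UTC + 11h30m = 13:45 Kesis Administrative Region.

13:45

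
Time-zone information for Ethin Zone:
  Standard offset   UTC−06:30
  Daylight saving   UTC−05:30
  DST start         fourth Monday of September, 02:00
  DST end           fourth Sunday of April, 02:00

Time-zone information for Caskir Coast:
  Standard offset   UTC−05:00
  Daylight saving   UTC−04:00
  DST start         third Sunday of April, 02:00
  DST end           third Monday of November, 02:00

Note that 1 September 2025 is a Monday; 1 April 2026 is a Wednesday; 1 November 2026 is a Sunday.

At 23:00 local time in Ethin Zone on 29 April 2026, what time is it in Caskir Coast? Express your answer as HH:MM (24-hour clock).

1 September 2025 is a Monday, so the first Monday is September 1 and the fourth is September 22.
1 April 2026 is a Wednesday, so the first Sunday is April 5 and the fourth is April 26.
Daylight saving runs 22 September 2025 – 26 April 2026; 29 April 2026 is outside that window, so Ethin Zone is on standard time at UTC−06:30.
23:00 Ethin Zone + 6h30m = 05:30 UTC (rolling into the next day, 30 April 2026).
1 April 2026 is a Wednesday, so the first Sunday is April 5 and the third is April 19.
1 November 2026 is a Sunday, so the first Monday is November 2 and the third is November 16.
At the standard offset (UTC−05:00), 05:30 UTC − 5h = 00:30 Caskir Coast standard time.
The standard-time date in Caskir Coast, 30 April 2026, falls between 19 April and 16 November, so daylight saving is in effect and Caskir Coast is at UTC−04:00.
05:30 UTC − 4h = 01:30 Caskir Coast.

01:30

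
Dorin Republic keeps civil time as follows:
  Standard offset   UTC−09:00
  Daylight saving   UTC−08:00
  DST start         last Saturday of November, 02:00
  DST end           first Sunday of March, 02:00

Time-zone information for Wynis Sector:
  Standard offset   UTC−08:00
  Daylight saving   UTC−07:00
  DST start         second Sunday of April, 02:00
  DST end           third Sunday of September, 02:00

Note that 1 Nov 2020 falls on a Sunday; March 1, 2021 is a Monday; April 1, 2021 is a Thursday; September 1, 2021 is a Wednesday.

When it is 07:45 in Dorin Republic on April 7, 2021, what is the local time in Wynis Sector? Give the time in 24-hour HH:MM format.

1 November 2020 is a Sunday, so Saturdays fall on 7, 14, 21, 28; the last is November 28.
1 March 2021 is a Monday, so the first Sunday is March 7.
April 7, 2021 does not fall between 28 November 2020 and 7 March 2021, so daylight saving is not in effect and Dorin Republic is at UTC−09:00.
07:45 Dorin Republic + 9h = 16:45 UTC.
1 April 2021 is a Thursday, so the first Sunday is April 4 and the second is April 11.
1 September 2021 is a Wednesday, so the first Sunday is September 5 and the third is September 19.
At the standard offset (UTC−08:00), 16:45 UTC − 8h = 08:45 Wynis Sector standard time.
The standard-time date in Wynis Sector, April 7, 2021, does not fall between 11 April and 19 September, so daylight saving is not in effect and Wynis Sector is at UTC−08:00.
16:45 UTC − 8h = 08:45 Wynis Sector.

08:45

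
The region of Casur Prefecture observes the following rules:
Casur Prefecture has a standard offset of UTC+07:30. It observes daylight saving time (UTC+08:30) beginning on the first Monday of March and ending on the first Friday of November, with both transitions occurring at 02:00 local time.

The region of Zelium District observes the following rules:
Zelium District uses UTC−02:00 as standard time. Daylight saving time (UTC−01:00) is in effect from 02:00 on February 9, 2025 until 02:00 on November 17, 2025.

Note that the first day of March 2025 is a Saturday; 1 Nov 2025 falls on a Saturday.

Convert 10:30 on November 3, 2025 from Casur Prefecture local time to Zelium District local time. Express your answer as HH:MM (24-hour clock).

01:00

1 March 2025 is a Saturday, so the first Monday is March 3.
1 November 2025 is a Saturday, so the first Friday is November 7.
November 3, 2025 lies within the daylight-saving period (3 March – 7 November), so Casur Prefecture is on daylight time, UTC+08:30.
10:30 Casur Prefecture − 8h30m = 02:00 UTC.
At the standard offset (UTC−02:00), 02:00 UTC − 2h = 00:00 Zelium District standard time.
The standard-time date in Zelium District, November 3, 2025, falls between 9 February and 17 November, so daylight saving is in effect and Zelium District is at UTC−01:00.
02:00 UTC − 1h = 01:00 Zelium District.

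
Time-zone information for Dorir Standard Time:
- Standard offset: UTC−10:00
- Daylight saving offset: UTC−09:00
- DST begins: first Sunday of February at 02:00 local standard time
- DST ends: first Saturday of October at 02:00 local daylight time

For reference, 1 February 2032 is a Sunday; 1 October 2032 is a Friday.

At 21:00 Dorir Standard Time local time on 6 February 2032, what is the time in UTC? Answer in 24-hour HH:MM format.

06:00

1 February 2032 is a Sunday, so the first Sunday is February 1.
1 October 2032 is a Friday, so the first Saturday is October 2.
Daylight saving runs 1 February – 2 October; 6 February 2032 is inside that window, so Dorir Standard Time is at UTC−09:00.
21:00 local + 9h = 06:00 UTC (rolling into the next day, 7 February 2032).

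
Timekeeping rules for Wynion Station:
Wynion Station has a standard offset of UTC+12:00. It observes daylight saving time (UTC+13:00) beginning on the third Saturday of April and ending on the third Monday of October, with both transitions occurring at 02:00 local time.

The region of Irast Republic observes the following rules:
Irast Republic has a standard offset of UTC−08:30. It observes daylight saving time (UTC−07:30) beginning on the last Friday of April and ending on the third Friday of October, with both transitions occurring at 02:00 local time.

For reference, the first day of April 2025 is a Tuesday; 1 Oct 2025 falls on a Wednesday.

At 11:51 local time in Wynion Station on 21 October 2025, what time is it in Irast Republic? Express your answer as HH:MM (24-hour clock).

1 April 2025 is a Tuesday, so the first Saturday is April 5 and the third is April 19.
1 October 2025 is a Wednesday, so the first Monday is October 6 and the third is October 20.
21 October 2025 is outside the daylight-saving period (19 April – 20 October), so Wynion Station is on standard time, UTC+12:00.
11:51 Wynion Station − 12h = 23:51 UTC (rolling into the previous day, 20 October 2025).
1 April 2025 is a Tuesday, so Fridays fall on 4, 11, 18, 25; the last is April 25.
1 October 2025 is a Wednesday, so the first Friday is October 3 and the third is October 17.
At the standard offset (UTC−08:30), 23:51 UTC − 8h30m = 15:21 Irast Republic standard time.
Daylight saving runs 25 April – 17 October; the standard-time date in Irast Republic, 20 October 2025, is outside that window, so Irast Republic is on standard time at UTC−08:30.
23:51 UTC − 8h30m = 15:21 Irast Republic.

15:21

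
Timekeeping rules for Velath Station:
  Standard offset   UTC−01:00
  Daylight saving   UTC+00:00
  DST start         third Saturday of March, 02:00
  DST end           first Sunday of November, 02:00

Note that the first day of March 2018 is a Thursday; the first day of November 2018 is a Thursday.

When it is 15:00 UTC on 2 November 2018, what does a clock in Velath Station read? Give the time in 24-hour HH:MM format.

15:00

1 March 2018 is a Thursday, so the first Saturday is March 3 and the third is March 17.
1 November 2018 is a Thursday, so the first Sunday is November 4.
At the standard offset (UTC−01:00), 15:00 UTC − 1h = 14:00 Velath Station standard time.
The standard-time date in Velath Station, 2 November 2018, lies within the daylight-saving period (17 March – 4 November), so Velath Station is on daylight time, UTC+00:00.
15:00 UTC + 0h = 15:00 local.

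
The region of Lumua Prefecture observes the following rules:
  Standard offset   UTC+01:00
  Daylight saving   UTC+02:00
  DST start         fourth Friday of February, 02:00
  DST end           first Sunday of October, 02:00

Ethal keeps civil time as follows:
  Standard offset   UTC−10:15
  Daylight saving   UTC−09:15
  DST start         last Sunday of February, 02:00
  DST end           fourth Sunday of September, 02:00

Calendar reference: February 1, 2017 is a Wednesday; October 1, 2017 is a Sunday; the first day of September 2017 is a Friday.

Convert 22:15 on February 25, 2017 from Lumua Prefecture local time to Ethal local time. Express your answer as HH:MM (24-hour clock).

1 February 2017 is a Wednesday, so the first Friday is February 3 and the fourth is February 24.
1 October 2017 is a Sunday, so the first Sunday is October 1.
February 25, 2017 falls between 24 February and 1 October, so daylight saving is in effect and Lumua Prefecture is at UTC+02:00.
22:15 Lumua Prefecture − 2h = 20:15 UTC.
1 February 2017 is a Wednesday, so Sundays fall on 5, 12, 19, 26; the last is February 26.
1 September 2017 is a Friday, so the first Sunday is September 3 and the fourth is September 24.
At the standard offset (UTC−10:15), 20:15 UTC − 10h15m = 10:00 Ethal standard time.
Daylight saving runs 26 February – 24 September; the standard-time date in Ethal, February 25, 2017, is outside that window, so Ethal is on standard time at UTC−10:15.
20:15 UTC − 10h15m = 10:00 Ethal.

10:00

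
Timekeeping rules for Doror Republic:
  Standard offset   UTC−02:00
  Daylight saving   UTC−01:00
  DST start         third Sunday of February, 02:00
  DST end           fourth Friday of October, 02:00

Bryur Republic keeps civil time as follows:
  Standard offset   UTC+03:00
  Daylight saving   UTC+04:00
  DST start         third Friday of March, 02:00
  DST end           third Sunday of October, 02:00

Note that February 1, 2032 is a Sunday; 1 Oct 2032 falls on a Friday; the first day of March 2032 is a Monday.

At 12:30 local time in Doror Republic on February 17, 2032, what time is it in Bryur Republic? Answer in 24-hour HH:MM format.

16:30

1 February 2032 is a Sunday, so the first Sunday is February 1 and the third is February 15.
1 October 2032 is a Friday, so the first Friday is October 1 and the fourth is October 22.
February 17, 2032 falls between 15 February and 22 October, so daylight saving is in effect and Doror Republic is at UTC−01:00.
12:30 Doror Republic + 1h = 13:30 UTC.
1 March 2032 is a Monday, so the first Friday is March 5 and the third is March 19.
1 October 2032 is a Friday, so the first Sunday is October 3 and the third is October 17.
At the standard offset (UTC+03:00), 13:30 UTC + 3h = 16:30 Bryur Republic standard time.
The standard-time date in Bryur Republic, February 17, 2032, does not fall between 19 March and 17 October, so daylight saving is not in effect and Bryur Republic is at UTC+03:00.
13:30 UTC + 3h = 16:30 Bryur Republic.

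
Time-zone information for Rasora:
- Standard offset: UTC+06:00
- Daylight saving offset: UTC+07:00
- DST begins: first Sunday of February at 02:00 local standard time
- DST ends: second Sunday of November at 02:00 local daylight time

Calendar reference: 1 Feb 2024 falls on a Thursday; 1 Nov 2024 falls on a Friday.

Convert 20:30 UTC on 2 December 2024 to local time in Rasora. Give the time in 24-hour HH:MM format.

02:30

1 February 2024 is a Thursday, so the first Sunday is February 4.
1 November 2024 is a Friday, so the first Sunday is November 3 and the second is November 10.
At the standard offset (UTC+06:00), 20:30 UTC + 6h = 02:30 Rasora standard time (rolling into the next day, 3 December 2024).
Daylight saving runs 4 February – 10 November; the standard-time date in Rasora, 3 December 2024, is outside that window, so Rasora is on standard time at UTC+06:00.
20:30 UTC + 6h = 02:30 local (rolling into the next day, 3 December 2024).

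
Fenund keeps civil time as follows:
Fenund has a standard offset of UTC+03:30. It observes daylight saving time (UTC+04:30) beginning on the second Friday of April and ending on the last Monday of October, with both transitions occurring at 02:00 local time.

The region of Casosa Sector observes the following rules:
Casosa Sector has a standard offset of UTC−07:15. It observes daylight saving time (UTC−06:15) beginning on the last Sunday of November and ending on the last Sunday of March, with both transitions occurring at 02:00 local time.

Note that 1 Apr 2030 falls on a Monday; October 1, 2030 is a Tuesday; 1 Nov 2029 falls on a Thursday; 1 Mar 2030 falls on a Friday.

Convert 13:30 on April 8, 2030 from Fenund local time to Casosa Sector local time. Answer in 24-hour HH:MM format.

1 April 2030 is a Monday, so the first Friday is April 5 and the second is April 12.
1 October 2030 is a Tuesday, so Mondays fall on 7, 14, 21, 28; the last is October 28.
April 8, 2030 does not fall between 12 April and 28 October, so daylight saving is not in effect and Fenund is at UTC+03:30.
13:30 Fenund − 3h30m = 10:00 UTC.
1 November 2029 is a Thursday, so Sundays fall on 4, 11, 18, 25; the last is November 25.
1 March 2030 is a Friday, so Sundays fall on 3, 10, 17, 24, 31; the last is March 31.
At the standard offset (UTC−07:15), 10:00 UTC − 7h15m = 02:45 Casosa Sector standard time.
The standard-time date in Casosa Sector, April 8, 2030, does not fall between 25 November 2029 and 31 March 2030, so daylight saving is not in effect and Casosa Sector is at UTC−07:15.
10:00 UTC − 7h15m = 02:45 Casosa Sector.

02:45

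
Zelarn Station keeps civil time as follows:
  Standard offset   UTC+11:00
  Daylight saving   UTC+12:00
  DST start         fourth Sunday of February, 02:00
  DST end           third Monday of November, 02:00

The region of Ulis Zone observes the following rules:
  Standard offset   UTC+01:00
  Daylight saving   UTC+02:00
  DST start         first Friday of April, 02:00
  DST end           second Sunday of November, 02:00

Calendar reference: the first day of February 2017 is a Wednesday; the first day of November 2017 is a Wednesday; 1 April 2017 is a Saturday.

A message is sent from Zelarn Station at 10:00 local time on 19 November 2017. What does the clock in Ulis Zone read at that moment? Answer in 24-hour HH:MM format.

23:00

1 February 2017 is a Wednesday, so the first Sunday is February 5 and the fourth is February 26.
1 November 2017 is a Wednesday, so the first Monday is November 6 and the third is November 20.
19 November 2017 falls between 26 February and 20 November, so daylight saving is in effect and Zelarn Station is at UTC+12:00.
10:00 Zelarn Station − 12h = 22:00 UTC (rolling into the previous day, 18 November 2017).
1 April 2017 is a Saturday, so the first Friday is April 7.
1 November 2017 is a Wednesday, so the first Sunday is November 5 and the second is November 12.
At the standard offset (UTC+01:00), 22:00 UTC + 1h = 23:00 Ulis Zone standard time.
Daylight saving runs 7 April – 12 November; the standard-time date in Ulis Zone, 18 November 2017, is outside that window, so Ulis Zone is on standard time at UTC+01:00.
22:00 UTC + 1h = 23:00 Ulis Zone.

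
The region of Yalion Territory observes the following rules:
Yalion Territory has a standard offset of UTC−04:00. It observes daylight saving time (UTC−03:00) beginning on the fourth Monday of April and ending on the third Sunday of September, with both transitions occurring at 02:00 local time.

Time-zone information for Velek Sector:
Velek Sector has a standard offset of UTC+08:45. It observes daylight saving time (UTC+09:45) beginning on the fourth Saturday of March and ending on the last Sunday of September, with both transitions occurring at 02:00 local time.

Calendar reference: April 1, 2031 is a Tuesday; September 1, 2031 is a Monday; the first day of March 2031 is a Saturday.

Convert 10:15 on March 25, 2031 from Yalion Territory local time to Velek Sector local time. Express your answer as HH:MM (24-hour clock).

1 April 2031 is a Tuesday, so the first Monday is April 7 and the fourth is April 28.
1 September 2031 is a Monday, so the first Sunday is September 7 and the third is September 21.
March 25, 2031 does not fall between 28 April and 21 September, so daylight saving is not in effect and Yalion Territory is at UTC−04:00.
10:15 Yalion Territory + 4h = 14:15 UTC.
1 March 2031 is a Saturday, so the first Saturday is March 1 and the fourth is March 22.
1 September 2031 is a Monday, so Sundays fall on 7, 14, 21, 28; the last is September 28.
At the standard offset (UTC+08:45), 14:15 UTC + 8h45m = 23:00 Velek Sector standard time.
The standard-time date in Velek Sector, March 25, 2031, falls between 22 March and 28 September, so daylight saving is in effect and Velek Sector is at UTC+09:45.
14:15 UTC + 9h45m = 00:00 Velek Sector (rolling into the next day, 26 March 2031).

00:00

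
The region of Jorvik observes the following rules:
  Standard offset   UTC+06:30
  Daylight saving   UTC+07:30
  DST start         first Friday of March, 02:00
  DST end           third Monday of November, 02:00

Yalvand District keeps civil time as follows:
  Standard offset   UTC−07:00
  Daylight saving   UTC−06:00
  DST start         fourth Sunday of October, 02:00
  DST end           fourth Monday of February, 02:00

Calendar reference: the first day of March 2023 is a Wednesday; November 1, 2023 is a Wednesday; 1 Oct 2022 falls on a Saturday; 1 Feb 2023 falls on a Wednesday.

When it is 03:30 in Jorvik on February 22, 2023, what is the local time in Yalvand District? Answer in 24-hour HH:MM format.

1 March 2023 is a Wednesday, so the first Friday is March 3.
1 November 2023 is a Wednesday, so the first Monday is November 6 and the third is November 20.
February 22, 2023 is outside the daylight-saving period (3 March – 20 November), so Jorvik is on standard time, UTC+06:30.
03:30 Jorvik − 6h30m = 21:00 UTC (rolling into the previous day, 21 February 2023).
1 October 2022 is a Saturday, so the first Sunday is October 2 and the fourth is October 23.
1 February 2023 is a Wednesday, so the first Monday is February 6 and the fourth is February 27.
At the standard offset (UTC−07:00), 21:00 UTC − 7h = 14:00 Yalvand District standard time.
Daylight saving runs 23 October 2022 – 27 February 2023; the standard-time date in Yalvand District, February 21, 2023, is inside that window, so Yalvand District is at UTC−06:00.
21:00 UTC − 6h = 15:00 Yalvand District.

15:00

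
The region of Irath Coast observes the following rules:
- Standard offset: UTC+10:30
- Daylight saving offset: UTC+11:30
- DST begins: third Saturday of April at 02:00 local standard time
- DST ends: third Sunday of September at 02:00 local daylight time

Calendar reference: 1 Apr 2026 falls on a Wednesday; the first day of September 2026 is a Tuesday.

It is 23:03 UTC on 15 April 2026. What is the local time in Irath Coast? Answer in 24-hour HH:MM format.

1 April 2026 is a Wednesday, so the first Saturday is April 4 and the third is April 18.
1 September 2026 is a Tuesday, so the first Sunday is September 6 and the third is September 20.
At the standard offset (UTC+10:30), 23:03 UTC + 10h30m = 09:33 Irath Coast standard time (rolling into the next day, 16 April 2026).
The standard-time date in Irath Coast, 16 April 2026, is outside the daylight-saving period (18 April – 20 September), so Irath Coast is on standard time, UTC+10:30.
23:03 UTC + 10h30m = 09:33 local (rolling into the next day, 16 April 2026).

09:33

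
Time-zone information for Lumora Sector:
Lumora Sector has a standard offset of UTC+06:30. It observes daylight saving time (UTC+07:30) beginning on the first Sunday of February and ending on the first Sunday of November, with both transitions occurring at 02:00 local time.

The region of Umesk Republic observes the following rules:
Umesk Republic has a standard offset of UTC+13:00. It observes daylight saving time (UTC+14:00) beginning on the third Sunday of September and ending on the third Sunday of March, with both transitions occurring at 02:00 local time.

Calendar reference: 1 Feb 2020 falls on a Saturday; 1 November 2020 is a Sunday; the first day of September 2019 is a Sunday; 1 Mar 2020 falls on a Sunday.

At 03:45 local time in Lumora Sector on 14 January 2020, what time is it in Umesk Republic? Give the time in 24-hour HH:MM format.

11:15

1 February 2020 is a Saturday, so the first Sunday is February 2.
1 November 2020 is a Sunday, so the first Sunday is November 1.
Daylight saving runs 2 February – 1 November; 14 January 2020 is outside that window, so Lumora Sector is on standard time at UTC+06:30.
03:45 Lumora Sector − 6h30m = 21:15 UTC (rolling into the previous day, 13 January 2020).
1 September 2019 is a Sunday, so the first Sunday is September 1 and the third is September 15.
1 March 2020 is a Sunday, so the first Sunday is March 1 and the third is March 15.
At the standard offset (UTC+13:00), 21:15 UTC + 13h = 10:15 Umesk Republic standard time (rolling into the next day, 14 January 2020).
The standard-time date in Umesk Republic, 14 January 2020, lies within the daylight-saving period (15 September 2019 – 15 March 2020), so Umesk Republic is on daylight time, UTC+14:00.
21:15 UTC + 14h = 11:15 Umesk Republic (rolling into the next day, 14 January 2020).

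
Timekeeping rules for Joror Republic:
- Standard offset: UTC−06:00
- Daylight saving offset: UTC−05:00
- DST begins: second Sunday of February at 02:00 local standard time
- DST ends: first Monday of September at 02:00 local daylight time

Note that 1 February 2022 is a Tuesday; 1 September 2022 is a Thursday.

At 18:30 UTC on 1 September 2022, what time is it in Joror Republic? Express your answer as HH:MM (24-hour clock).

13:30

1 February 2022 is a Tuesday, so the first Sunday is February 6 and the second is February 13.
1 September 2022 is a Thursday, so the first Monday is September 5.
At the standard offset (UTC−06:00), 18:30 UTC − 6h = 12:30 Joror Republic standard time.
Daylight saving runs 13 February – 5 September; the standard-time date in Joror Republic, 1 September 2022, is inside that window, so Joror Republic is at UTC−05:00.
18:30 UTC − 5h = 13:30 local.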